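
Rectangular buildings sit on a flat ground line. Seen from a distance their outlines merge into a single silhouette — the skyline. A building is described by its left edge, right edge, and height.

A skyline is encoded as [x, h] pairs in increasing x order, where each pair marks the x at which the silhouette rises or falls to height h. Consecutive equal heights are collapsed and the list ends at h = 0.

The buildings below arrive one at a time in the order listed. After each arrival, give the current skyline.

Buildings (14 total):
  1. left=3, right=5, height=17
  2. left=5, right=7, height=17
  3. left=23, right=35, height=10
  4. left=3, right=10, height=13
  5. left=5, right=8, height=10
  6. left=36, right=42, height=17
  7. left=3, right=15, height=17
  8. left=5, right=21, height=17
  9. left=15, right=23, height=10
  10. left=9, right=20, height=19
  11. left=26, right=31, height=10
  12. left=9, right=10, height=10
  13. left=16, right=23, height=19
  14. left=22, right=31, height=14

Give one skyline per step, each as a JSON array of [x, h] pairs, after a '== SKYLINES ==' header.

== SKYLINES ==
[[3,17],[5,0]]
[[3,17],[7,0]]
[[3,17],[7,0],[23,10],[35,0]]
[[3,17],[7,13],[10,0],[23,10],[35,0]]
[[3,17],[7,13],[10,0],[23,10],[35,0]]
[[3,17],[7,13],[10,0],[23,10],[35,0],[36,17],[42,0]]
[[3,17],[15,0],[23,10],[35,0],[36,17],[42,0]]
[[3,17],[21,0],[23,10],[35,0],[36,17],[42,0]]
[[3,17],[21,10],[35,0],[36,17],[42,0]]
[[3,17],[9,19],[20,17],[21,10],[35,0],[36,17],[42,0]]
[[3,17],[9,19],[20,17],[21,10],[35,0],[36,17],[42,0]]
[[3,17],[9,19],[20,17],[21,10],[35,0],[36,17],[42,0]]
[[3,17],[9,19],[23,10],[35,0],[36,17],[42,0]]
[[3,17],[9,19],[23,14],[31,10],[35,0],[36,17],[42,0]]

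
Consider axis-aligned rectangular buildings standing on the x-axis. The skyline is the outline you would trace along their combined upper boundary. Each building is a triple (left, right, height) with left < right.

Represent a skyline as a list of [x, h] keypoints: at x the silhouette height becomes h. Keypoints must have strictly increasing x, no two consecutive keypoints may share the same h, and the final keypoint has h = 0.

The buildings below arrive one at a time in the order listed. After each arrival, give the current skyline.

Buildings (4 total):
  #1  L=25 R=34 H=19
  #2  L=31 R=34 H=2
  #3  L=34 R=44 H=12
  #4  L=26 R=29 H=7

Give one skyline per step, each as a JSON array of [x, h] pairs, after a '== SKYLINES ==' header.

== SKYLINES ==
[[25,19],[34,0]]
[[25,19],[34,0]]
[[25,19],[34,12],[44,0]]
[[25,19],[34,12],[44,0]]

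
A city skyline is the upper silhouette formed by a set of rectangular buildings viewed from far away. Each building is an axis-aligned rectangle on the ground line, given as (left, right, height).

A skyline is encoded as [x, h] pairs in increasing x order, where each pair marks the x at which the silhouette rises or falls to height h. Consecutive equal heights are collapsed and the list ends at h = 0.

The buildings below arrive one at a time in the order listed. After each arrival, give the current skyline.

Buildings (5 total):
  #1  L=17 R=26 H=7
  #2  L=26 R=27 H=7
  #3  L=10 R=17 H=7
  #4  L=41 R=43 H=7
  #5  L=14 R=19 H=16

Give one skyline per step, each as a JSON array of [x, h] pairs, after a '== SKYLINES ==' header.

== SKYLINES ==
[[17,7],[26,0]]
[[17,7],[27,0]]
[[10,7],[27,0]]
[[10,7],[27,0],[41,7],[43,0]]
[[10,7],[14,16],[19,7],[27,0],[41,7],[43,0]]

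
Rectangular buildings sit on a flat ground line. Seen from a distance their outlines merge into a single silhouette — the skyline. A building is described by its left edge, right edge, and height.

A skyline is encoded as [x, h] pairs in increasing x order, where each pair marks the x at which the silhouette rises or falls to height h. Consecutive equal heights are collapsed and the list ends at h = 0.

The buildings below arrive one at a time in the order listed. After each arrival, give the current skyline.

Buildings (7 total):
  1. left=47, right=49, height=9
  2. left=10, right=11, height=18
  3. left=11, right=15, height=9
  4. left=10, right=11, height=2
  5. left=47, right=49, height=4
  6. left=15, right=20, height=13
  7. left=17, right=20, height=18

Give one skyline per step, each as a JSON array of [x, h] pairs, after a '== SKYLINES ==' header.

== SKYLINES ==
[[47,9],[49,0]]
[[10,18],[11,0],[47,9],[49,0]]
[[10,18],[11,9],[15,0],[47,9],[49,0]]
[[10,18],[11,9],[15,0],[47,9],[49,0]]
[[10,18],[11,9],[15,0],[47,9],[49,0]]
[[10,18],[11,9],[15,13],[20,0],[47,9],[49,0]]
[[10,18],[11,9],[15,13],[17,18],[20,0],[47,9],[49,0]]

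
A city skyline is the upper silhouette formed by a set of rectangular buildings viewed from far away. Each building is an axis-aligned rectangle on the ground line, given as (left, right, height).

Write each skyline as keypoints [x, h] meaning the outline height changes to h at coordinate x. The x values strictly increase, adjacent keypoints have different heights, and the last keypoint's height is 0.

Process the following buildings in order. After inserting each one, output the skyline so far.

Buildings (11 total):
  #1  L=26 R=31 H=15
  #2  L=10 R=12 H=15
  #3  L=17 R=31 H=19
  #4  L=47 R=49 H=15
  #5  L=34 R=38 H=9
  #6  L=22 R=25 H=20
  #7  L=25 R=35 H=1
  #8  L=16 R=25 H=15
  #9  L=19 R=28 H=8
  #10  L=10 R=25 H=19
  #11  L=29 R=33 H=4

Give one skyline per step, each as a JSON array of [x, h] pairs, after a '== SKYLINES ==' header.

== SKYLINES ==
[[26,15],[31,0]]
[[10,15],[12,0],[26,15],[31,0]]
[[10,15],[12,0],[17,19],[31,0]]
[[10,15],[12,0],[17,19],[31,0],[47,15],[49,0]]
[[10,15],[12,0],[17,19],[31,0],[34,9],[38,0],[47,15],[49,0]]
[[10,15],[12,0],[17,19],[22,20],[25,19],[31,0],[34,9],[38,0],[47,15],[49,0]]
[[10,15],[12,0],[17,19],[22,20],[25,19],[31,1],[34,9],[38,0],[47,15],[49,0]]
[[10,15],[12,0],[16,15],[17,19],[22,20],[25,19],[31,1],[34,9],[38,0],[47,15],[49,0]]
[[10,15],[12,0],[16,15],[17,19],[22,20],[25,19],[31,1],[34,9],[38,0],[47,15],[49,0]]
[[10,19],[22,20],[25,19],[31,1],[34,9],[38,0],[47,15],[49,0]]
[[10,19],[22,20],[25,19],[31,4],[33,1],[34,9],[38,0],[47,15],[49,0]]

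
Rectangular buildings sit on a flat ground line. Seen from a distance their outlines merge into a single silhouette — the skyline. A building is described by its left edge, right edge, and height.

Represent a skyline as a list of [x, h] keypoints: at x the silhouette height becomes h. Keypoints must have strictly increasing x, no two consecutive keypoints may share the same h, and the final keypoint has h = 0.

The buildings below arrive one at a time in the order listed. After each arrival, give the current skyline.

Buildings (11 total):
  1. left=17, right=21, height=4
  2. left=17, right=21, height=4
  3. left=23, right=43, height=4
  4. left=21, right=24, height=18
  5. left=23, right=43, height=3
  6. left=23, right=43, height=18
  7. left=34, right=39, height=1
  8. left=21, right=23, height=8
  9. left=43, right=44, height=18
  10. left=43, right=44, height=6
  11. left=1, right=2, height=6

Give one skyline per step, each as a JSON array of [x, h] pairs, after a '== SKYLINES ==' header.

== SKYLINES ==
[[17,4],[21,0]]
[[17,4],[21,0]]
[[17,4],[21,0],[23,4],[43,0]]
[[17,4],[21,18],[24,4],[43,0]]
[[17,4],[21,18],[24,4],[43,0]]
[[17,4],[21,18],[43,0]]
[[17,4],[21,18],[43,0]]
[[17,4],[21,18],[43,0]]
[[17,4],[21,18],[44,0]]
[[17,4],[21,18],[44,0]]
[[1,6],[2,0],[17,4],[21,18],[44,0]]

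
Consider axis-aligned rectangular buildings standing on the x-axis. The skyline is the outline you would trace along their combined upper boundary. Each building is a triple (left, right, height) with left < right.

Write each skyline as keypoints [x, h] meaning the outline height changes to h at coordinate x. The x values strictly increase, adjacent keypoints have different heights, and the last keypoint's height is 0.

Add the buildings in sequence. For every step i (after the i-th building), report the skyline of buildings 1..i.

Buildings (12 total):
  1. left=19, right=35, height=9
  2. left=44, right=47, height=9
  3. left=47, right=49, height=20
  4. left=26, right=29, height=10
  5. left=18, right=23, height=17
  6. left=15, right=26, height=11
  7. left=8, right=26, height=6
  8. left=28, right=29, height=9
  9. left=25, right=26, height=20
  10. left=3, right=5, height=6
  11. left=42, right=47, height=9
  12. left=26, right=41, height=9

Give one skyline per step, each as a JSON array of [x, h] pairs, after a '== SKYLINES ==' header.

== SKYLINES ==
[[19,9],[35,0]]
[[19,9],[35,0],[44,9],[47,0]]
[[19,9],[35,0],[44,9],[47,20],[49,0]]
[[19,9],[26,10],[29,9],[35,0],[44,9],[47,20],[49,0]]
[[18,17],[23,9],[26,10],[29,9],[35,0],[44,9],[47,20],[49,0]]
[[15,11],[18,17],[23,11],[26,10],[29,9],[35,0],[44,9],[47,20],[49,0]]
[[8,6],[15,11],[18,17],[23,11],[26,10],[29,9],[35,0],[44,9],[47,20],[49,0]]
[[8,6],[15,11],[18,17],[23,11],[26,10],[29,9],[35,0],[44,9],[47,20],[49,0]]
[[8,6],[15,11],[18,17],[23,11],[25,20],[26,10],[29,9],[35,0],[44,9],[47,20],[49,0]]
[[3,6],[5,0],[8,6],[15,11],[18,17],[23,11],[25,20],[26,10],[29,9],[35,0],[44,9],[47,20],[49,0]]
[[3,6],[5,0],[8,6],[15,11],[18,17],[23,11],[25,20],[26,10],[29,9],[35,0],[42,9],[47,20],[49,0]]
[[3,6],[5,0],[8,6],[15,11],[18,17],[23,11],[25,20],[26,10],[29,9],[41,0],[42,9],[47,20],[49,0]]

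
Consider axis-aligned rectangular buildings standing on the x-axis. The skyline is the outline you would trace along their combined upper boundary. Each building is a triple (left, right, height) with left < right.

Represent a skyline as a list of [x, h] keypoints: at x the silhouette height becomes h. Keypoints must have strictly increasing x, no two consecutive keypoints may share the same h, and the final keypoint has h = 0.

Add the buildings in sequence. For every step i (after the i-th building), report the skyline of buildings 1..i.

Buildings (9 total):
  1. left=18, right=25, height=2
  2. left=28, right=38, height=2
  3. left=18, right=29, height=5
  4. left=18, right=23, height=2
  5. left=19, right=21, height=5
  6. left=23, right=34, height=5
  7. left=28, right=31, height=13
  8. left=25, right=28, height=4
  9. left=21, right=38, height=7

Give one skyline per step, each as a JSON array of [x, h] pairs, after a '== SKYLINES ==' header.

== SKYLINES ==
[[18,2],[25,0]]
[[18,2],[25,0],[28,2],[38,0]]
[[18,5],[29,2],[38,0]]
[[18,5],[29,2],[38,0]]
[[18,5],[29,2],[38,0]]
[[18,5],[34,2],[38,0]]
[[18,5],[28,13],[31,5],[34,2],[38,0]]
[[18,5],[28,13],[31,5],[34,2],[38,0]]
[[18,5],[21,7],[28,13],[31,7],[38,0]]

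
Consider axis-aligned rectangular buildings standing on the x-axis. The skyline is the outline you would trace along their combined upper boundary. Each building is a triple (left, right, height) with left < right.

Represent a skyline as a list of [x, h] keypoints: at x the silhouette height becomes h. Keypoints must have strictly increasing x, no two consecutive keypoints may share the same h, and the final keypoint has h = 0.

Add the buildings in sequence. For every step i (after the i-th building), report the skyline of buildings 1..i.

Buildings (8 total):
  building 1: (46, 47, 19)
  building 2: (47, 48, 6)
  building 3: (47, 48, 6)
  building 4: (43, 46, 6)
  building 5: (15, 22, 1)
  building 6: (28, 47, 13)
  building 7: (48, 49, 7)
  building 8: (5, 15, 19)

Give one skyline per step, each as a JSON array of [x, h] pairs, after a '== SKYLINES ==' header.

== SKYLINES ==
[[46,19],[47,0]]
[[46,19],[47,6],[48,0]]
[[46,19],[47,6],[48,0]]
[[43,6],[46,19],[47,6],[48,0]]
[[15,1],[22,0],[43,6],[46,19],[47,6],[48,0]]
[[15,1],[22,0],[28,13],[46,19],[47,6],[48,0]]
[[15,1],[22,0],[28,13],[46,19],[47,6],[48,7],[49,0]]
[[5,19],[15,1],[22,0],[28,13],[46,19],[47,6],[48,7],[49,0]]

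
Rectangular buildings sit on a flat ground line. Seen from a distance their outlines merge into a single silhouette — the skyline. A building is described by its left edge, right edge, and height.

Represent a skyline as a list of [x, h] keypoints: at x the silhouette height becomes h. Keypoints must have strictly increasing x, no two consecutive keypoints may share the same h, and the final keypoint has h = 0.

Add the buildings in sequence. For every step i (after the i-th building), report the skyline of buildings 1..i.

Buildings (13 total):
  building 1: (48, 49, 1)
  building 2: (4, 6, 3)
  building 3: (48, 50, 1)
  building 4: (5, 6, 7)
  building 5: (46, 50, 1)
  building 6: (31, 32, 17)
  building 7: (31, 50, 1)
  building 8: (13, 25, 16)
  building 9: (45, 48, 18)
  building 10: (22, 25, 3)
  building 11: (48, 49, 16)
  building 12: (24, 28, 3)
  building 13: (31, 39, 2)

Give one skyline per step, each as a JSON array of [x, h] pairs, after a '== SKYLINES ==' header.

== SKYLINES ==
[[48,1],[49,0]]
[[4,3],[6,0],[48,1],[49,0]]
[[4,3],[6,0],[48,1],[50,0]]
[[4,3],[5,7],[6,0],[48,1],[50,0]]
[[4,3],[5,7],[6,0],[46,1],[50,0]]
[[4,3],[5,7],[6,0],[31,17],[32,0],[46,1],[50,0]]
[[4,3],[5,7],[6,0],[31,17],[32,1],[50,0]]
[[4,3],[5,7],[6,0],[13,16],[25,0],[31,17],[32,1],[50,0]]
[[4,3],[5,7],[6,0],[13,16],[25,0],[31,17],[32,1],[45,18],[48,1],[50,0]]
[[4,3],[5,7],[6,0],[13,16],[25,0],[31,17],[32,1],[45,18],[48,1],[50,0]]
[[4,3],[5,7],[6,0],[13,16],[25,0],[31,17],[32,1],[45,18],[48,16],[49,1],[50,0]]
[[4,3],[5,7],[6,0],[13,16],[25,3],[28,0],[31,17],[32,1],[45,18],[48,16],[49,1],[50,0]]
[[4,3],[5,7],[6,0],[13,16],[25,3],[28,0],[31,17],[32,2],[39,1],[45,18],[48,16],[49,1],[50,0]]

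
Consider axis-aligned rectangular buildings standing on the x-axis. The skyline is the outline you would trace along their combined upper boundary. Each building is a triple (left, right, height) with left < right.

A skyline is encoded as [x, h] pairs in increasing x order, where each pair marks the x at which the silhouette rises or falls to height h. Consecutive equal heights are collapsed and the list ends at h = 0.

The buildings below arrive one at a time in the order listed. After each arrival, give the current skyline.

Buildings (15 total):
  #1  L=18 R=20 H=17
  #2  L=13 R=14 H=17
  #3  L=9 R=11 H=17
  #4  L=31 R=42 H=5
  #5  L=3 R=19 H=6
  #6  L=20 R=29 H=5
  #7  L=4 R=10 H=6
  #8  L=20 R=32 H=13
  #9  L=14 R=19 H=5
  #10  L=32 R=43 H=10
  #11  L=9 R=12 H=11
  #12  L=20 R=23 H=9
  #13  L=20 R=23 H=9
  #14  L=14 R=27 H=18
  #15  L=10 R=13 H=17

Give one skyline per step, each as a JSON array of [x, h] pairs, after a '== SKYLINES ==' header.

== SKYLINES ==
[[18,17],[20,0]]
[[13,17],[14,0],[18,17],[20,0]]
[[9,17],[11,0],[13,17],[14,0],[18,17],[20,0]]
[[9,17],[11,0],[13,17],[14,0],[18,17],[20,0],[31,5],[42,0]]
[[3,6],[9,17],[11,6],[13,17],[14,6],[18,17],[20,0],[31,5],[42,0]]
[[3,6],[9,17],[11,6],[13,17],[14,6],[18,17],[20,5],[29,0],[31,5],[42,0]]
[[3,6],[9,17],[11,6],[13,17],[14,6],[18,17],[20,5],[29,0],[31,5],[42,0]]
[[3,6],[9,17],[11,6],[13,17],[14,6],[18,17],[20,13],[32,5],[42,0]]
[[3,6],[9,17],[11,6],[13,17],[14,6],[18,17],[20,13],[32,5],[42,0]]
[[3,6],[9,17],[11,6],[13,17],[14,6],[18,17],[20,13],[32,10],[43,0]]
[[3,6],[9,17],[11,11],[12,6],[13,17],[14,6],[18,17],[20,13],[32,10],[43,0]]
[[3,6],[9,17],[11,11],[12,6],[13,17],[14,6],[18,17],[20,13],[32,10],[43,0]]
[[3,6],[9,17],[11,11],[12,6],[13,17],[14,6],[18,17],[20,13],[32,10],[43,0]]
[[3,6],[9,17],[11,11],[12,6],[13,17],[14,18],[27,13],[32,10],[43,0]]
[[3,6],[9,17],[14,18],[27,13],[32,10],[43,0]]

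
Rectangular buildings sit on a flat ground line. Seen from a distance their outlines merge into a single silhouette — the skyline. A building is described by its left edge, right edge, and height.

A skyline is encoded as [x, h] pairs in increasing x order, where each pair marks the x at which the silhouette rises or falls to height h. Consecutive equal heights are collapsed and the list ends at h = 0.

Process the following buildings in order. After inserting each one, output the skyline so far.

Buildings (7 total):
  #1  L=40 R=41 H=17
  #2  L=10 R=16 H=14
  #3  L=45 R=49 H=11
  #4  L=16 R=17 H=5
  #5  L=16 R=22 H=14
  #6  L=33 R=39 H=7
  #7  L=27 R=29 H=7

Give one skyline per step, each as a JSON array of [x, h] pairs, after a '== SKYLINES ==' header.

== SKYLINES ==
[[40,17],[41,0]]
[[10,14],[16,0],[40,17],[41,0]]
[[10,14],[16,0],[40,17],[41,0],[45,11],[49,0]]
[[10,14],[16,5],[17,0],[40,17],[41,0],[45,11],[49,0]]
[[10,14],[22,0],[40,17],[41,0],[45,11],[49,0]]
[[10,14],[22,0],[33,7],[39,0],[40,17],[41,0],[45,11],[49,0]]
[[10,14],[22,0],[27,7],[29,0],[33,7],[39,0],[40,17],[41,0],[45,11],[49,0]]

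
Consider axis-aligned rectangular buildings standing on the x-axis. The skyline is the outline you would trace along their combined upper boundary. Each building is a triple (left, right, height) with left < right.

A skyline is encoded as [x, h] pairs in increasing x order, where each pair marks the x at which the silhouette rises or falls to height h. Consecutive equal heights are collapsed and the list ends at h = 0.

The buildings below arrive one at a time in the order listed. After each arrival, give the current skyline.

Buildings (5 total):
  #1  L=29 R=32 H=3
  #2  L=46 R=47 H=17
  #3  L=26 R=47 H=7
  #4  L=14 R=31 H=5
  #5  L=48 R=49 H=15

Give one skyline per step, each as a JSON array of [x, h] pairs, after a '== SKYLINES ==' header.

== SKYLINES ==
[[29,3],[32,0]]
[[29,3],[32,0],[46,17],[47,0]]
[[26,7],[46,17],[47,0]]
[[14,5],[26,7],[46,17],[47,0]]
[[14,5],[26,7],[46,17],[47,0],[48,15],[49,0]]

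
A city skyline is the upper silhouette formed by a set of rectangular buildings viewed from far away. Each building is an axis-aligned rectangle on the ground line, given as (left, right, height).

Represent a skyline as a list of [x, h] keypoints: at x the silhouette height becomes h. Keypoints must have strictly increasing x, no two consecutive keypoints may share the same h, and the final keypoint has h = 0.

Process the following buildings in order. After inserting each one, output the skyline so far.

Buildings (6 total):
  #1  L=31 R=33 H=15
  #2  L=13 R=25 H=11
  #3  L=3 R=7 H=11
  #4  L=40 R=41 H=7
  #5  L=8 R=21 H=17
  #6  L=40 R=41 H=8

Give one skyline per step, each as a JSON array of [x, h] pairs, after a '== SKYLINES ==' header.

== SKYLINES ==
[[31,15],[33,0]]
[[13,11],[25,0],[31,15],[33,0]]
[[3,11],[7,0],[13,11],[25,0],[31,15],[33,0]]
[[3,11],[7,0],[13,11],[25,0],[31,15],[33,0],[40,7],[41,0]]
[[3,11],[7,0],[8,17],[21,11],[25,0],[31,15],[33,0],[40,7],[41,0]]
[[3,11],[7,0],[8,17],[21,11],[25,0],[31,15],[33,0],[40,8],[41,0]]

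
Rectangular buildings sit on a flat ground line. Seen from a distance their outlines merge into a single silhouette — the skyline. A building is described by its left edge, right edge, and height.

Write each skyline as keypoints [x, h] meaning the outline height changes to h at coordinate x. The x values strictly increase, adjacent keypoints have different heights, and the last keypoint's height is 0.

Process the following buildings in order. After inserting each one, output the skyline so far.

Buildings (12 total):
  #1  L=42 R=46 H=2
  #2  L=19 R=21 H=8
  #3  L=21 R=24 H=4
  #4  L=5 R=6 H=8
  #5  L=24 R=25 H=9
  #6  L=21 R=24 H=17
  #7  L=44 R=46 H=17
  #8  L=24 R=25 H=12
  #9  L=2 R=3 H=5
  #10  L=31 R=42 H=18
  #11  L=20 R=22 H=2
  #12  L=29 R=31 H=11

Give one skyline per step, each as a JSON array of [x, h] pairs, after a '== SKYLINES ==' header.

== SKYLINES ==
[[42,2],[46,0]]
[[19,8],[21,0],[42,2],[46,0]]
[[19,8],[21,4],[24,0],[42,2],[46,0]]
[[5,8],[6,0],[19,8],[21,4],[24,0],[42,2],[46,0]]
[[5,8],[6,0],[19,8],[21,4],[24,9],[25,0],[42,2],[46,0]]
[[5,8],[6,0],[19,8],[21,17],[24,9],[25,0],[42,2],[46,0]]
[[5,8],[6,0],[19,8],[21,17],[24,9],[25,0],[42,2],[44,17],[46,0]]
[[5,8],[6,0],[19,8],[21,17],[24,12],[25,0],[42,2],[44,17],[46,0]]
[[2,5],[3,0],[5,8],[6,0],[19,8],[21,17],[24,12],[25,0],[42,2],[44,17],[46,0]]
[[2,5],[3,0],[5,8],[6,0],[19,8],[21,17],[24,12],[25,0],[31,18],[42,2],[44,17],[46,0]]
[[2,5],[3,0],[5,8],[6,0],[19,8],[21,17],[24,12],[25,0],[31,18],[42,2],[44,17],[46,0]]
[[2,5],[3,0],[5,8],[6,0],[19,8],[21,17],[24,12],[25,0],[29,11],[31,18],[42,2],[44,17],[46,0]]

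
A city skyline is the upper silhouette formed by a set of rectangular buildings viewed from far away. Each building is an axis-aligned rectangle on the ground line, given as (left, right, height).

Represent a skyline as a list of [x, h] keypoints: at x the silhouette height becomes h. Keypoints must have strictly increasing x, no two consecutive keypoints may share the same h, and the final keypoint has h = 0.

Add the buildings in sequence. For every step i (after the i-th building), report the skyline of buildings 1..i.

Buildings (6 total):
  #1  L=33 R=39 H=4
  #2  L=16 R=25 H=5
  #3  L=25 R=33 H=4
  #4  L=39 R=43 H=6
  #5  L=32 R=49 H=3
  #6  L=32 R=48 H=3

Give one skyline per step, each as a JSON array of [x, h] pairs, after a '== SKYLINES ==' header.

== SKYLINES ==
[[33,4],[39,0]]
[[16,5],[25,0],[33,4],[39,0]]
[[16,5],[25,4],[39,0]]
[[16,5],[25,4],[39,6],[43,0]]
[[16,5],[25,4],[39,6],[43,3],[49,0]]
[[16,5],[25,4],[39,6],[43,3],[49,0]]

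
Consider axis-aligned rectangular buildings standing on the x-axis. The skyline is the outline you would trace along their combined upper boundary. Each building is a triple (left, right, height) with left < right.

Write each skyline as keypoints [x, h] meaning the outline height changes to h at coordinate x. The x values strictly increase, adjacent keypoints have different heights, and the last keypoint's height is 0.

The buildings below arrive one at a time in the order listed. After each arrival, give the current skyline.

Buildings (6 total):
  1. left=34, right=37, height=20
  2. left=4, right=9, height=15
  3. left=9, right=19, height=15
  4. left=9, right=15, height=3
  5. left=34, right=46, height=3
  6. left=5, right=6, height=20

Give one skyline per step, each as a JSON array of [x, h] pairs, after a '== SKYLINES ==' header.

== SKYLINES ==
[[34,20],[37,0]]
[[4,15],[9,0],[34,20],[37,0]]
[[4,15],[19,0],[34,20],[37,0]]
[[4,15],[19,0],[34,20],[37,0]]
[[4,15],[19,0],[34,20],[37,3],[46,0]]
[[4,15],[5,20],[6,15],[19,0],[34,20],[37,3],[46,0]]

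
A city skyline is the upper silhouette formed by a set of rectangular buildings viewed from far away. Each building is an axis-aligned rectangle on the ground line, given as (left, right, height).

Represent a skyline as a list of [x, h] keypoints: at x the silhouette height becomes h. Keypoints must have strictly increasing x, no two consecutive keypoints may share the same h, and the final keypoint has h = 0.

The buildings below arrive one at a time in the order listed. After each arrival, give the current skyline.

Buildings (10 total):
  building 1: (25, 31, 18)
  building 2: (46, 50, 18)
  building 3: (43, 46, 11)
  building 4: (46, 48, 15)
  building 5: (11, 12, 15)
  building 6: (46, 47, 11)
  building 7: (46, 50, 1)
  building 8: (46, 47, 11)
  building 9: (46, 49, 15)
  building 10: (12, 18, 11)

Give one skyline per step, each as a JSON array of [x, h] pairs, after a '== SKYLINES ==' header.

== SKYLINES ==
[[25,18],[31,0]]
[[25,18],[31,0],[46,18],[50,0]]
[[25,18],[31,0],[43,11],[46,18],[50,0]]
[[25,18],[31,0],[43,11],[46,18],[50,0]]
[[11,15],[12,0],[25,18],[31,0],[43,11],[46,18],[50,0]]
[[11,15],[12,0],[25,18],[31,0],[43,11],[46,18],[50,0]]
[[11,15],[12,0],[25,18],[31,0],[43,11],[46,18],[50,0]]
[[11,15],[12,0],[25,18],[31,0],[43,11],[46,18],[50,0]]
[[11,15],[12,0],[25,18],[31,0],[43,11],[46,18],[50,0]]
[[11,15],[12,11],[18,0],[25,18],[31,0],[43,11],[46,18],[50,0]]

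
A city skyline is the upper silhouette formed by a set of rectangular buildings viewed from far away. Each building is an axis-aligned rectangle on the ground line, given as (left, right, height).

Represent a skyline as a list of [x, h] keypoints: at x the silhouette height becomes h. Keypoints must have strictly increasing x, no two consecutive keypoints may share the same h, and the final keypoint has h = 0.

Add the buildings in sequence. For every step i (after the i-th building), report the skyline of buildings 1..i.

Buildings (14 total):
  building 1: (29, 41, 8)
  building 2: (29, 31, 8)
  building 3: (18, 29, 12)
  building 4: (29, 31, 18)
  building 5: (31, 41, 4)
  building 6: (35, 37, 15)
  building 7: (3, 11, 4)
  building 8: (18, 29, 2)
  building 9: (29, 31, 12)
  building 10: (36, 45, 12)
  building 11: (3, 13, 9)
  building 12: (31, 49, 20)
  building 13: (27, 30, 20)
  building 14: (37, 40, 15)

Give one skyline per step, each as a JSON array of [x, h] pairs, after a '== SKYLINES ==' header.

== SKYLINES ==
[[29,8],[41,0]]
[[29,8],[41,0]]
[[18,12],[29,8],[41,0]]
[[18,12],[29,18],[31,8],[41,0]]
[[18,12],[29,18],[31,8],[41,0]]
[[18,12],[29,18],[31,8],[35,15],[37,8],[41,0]]
[[3,4],[11,0],[18,12],[29,18],[31,8],[35,15],[37,8],[41,0]]
[[3,4],[11,0],[18,12],[29,18],[31,8],[35,15],[37,8],[41,0]]
[[3,4],[11,0],[18,12],[29,18],[31,8],[35,15],[37,8],[41,0]]
[[3,4],[11,0],[18,12],[29,18],[31,8],[35,15],[37,12],[45,0]]
[[3,9],[13,0],[18,12],[29,18],[31,8],[35,15],[37,12],[45,0]]
[[3,9],[13,0],[18,12],[29,18],[31,20],[49,0]]
[[3,9],[13,0],[18,12],[27,20],[30,18],[31,20],[49,0]]
[[3,9],[13,0],[18,12],[27,20],[30,18],[31,20],[49,0]]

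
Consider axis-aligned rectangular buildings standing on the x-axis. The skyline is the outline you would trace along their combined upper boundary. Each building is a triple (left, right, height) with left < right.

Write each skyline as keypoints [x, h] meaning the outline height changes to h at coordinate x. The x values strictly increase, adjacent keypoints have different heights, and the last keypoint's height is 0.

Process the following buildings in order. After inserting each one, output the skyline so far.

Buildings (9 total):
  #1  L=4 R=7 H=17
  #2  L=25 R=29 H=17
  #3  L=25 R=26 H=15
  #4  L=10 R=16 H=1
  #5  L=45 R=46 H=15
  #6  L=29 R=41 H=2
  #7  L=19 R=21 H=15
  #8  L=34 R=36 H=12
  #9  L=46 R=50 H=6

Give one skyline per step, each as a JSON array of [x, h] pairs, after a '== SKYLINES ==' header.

== SKYLINES ==
[[4,17],[7,0]]
[[4,17],[7,0],[25,17],[29,0]]
[[4,17],[7,0],[25,17],[29,0]]
[[4,17],[7,0],[10,1],[16,0],[25,17],[29,0]]
[[4,17],[7,0],[10,1],[16,0],[25,17],[29,0],[45,15],[46,0]]
[[4,17],[7,0],[10,1],[16,0],[25,17],[29,2],[41,0],[45,15],[46,0]]
[[4,17],[7,0],[10,1],[16,0],[19,15],[21,0],[25,17],[29,2],[41,0],[45,15],[46,0]]
[[4,17],[7,0],[10,1],[16,0],[19,15],[21,0],[25,17],[29,2],[34,12],[36,2],[41,0],[45,15],[46,0]]
[[4,17],[7,0],[10,1],[16,0],[19,15],[21,0],[25,17],[29,2],[34,12],[36,2],[41,0],[45,15],[46,6],[50,0]]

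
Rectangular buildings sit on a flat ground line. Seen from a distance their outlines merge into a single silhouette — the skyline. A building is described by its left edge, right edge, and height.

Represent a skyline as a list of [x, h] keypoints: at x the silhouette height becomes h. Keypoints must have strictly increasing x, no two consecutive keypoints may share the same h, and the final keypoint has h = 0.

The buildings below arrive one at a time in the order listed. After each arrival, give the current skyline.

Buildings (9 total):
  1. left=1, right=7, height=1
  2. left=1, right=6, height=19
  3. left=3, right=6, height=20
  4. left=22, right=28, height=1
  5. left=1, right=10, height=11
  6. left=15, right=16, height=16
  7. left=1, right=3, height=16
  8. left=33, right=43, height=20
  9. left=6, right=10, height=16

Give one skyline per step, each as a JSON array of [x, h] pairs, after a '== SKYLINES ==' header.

== SKYLINES ==
[[1,1],[7,0]]
[[1,19],[6,1],[7,0]]
[[1,19],[3,20],[6,1],[7,0]]
[[1,19],[3,20],[6,1],[7,0],[22,1],[28,0]]
[[1,19],[3,20],[6,11],[10,0],[22,1],[28,0]]
[[1,19],[3,20],[6,11],[10,0],[15,16],[16,0],[22,1],[28,0]]
[[1,19],[3,20],[6,11],[10,0],[15,16],[16,0],[22,1],[28,0]]
[[1,19],[3,20],[6,11],[10,0],[15,16],[16,0],[22,1],[28,0],[33,20],[43,0]]
[[1,19],[3,20],[6,16],[10,0],[15,16],[16,0],[22,1],[28,0],[33,20],[43,0]]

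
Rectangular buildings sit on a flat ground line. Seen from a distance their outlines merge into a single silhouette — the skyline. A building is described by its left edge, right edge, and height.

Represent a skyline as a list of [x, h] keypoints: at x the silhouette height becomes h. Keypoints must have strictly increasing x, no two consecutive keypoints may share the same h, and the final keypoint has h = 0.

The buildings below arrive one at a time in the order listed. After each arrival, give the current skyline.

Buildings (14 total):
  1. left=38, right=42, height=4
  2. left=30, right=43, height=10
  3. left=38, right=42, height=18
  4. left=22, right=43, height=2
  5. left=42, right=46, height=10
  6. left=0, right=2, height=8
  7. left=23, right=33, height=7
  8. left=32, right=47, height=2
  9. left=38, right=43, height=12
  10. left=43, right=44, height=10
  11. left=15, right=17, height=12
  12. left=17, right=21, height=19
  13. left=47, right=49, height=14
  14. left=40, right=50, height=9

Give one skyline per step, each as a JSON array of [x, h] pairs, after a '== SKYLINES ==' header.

== SKYLINES ==
[[38,4],[42,0]]
[[30,10],[43,0]]
[[30,10],[38,18],[42,10],[43,0]]
[[22,2],[30,10],[38,18],[42,10],[43,0]]
[[22,2],[30,10],[38,18],[42,10],[46,0]]
[[0,8],[2,0],[22,2],[30,10],[38,18],[42,10],[46,0]]
[[0,8],[2,0],[22,2],[23,7],[30,10],[38,18],[42,10],[46,0]]
[[0,8],[2,0],[22,2],[23,7],[30,10],[38,18],[42,10],[46,2],[47,0]]
[[0,8],[2,0],[22,2],[23,7],[30,10],[38,18],[42,12],[43,10],[46,2],[47,0]]
[[0,8],[2,0],[22,2],[23,7],[30,10],[38,18],[42,12],[43,10],[46,2],[47,0]]
[[0,8],[2,0],[15,12],[17,0],[22,2],[23,7],[30,10],[38,18],[42,12],[43,10],[46,2],[47,0]]
[[0,8],[2,0],[15,12],[17,19],[21,0],[22,2],[23,7],[30,10],[38,18],[42,12],[43,10],[46,2],[47,0]]
[[0,8],[2,0],[15,12],[17,19],[21,0],[22,2],[23,7],[30,10],[38,18],[42,12],[43,10],[46,2],[47,14],[49,0]]
[[0,8],[2,0],[15,12],[17,19],[21,0],[22,2],[23,7],[30,10],[38,18],[42,12],[43,10],[46,9],[47,14],[49,9],[50,0]]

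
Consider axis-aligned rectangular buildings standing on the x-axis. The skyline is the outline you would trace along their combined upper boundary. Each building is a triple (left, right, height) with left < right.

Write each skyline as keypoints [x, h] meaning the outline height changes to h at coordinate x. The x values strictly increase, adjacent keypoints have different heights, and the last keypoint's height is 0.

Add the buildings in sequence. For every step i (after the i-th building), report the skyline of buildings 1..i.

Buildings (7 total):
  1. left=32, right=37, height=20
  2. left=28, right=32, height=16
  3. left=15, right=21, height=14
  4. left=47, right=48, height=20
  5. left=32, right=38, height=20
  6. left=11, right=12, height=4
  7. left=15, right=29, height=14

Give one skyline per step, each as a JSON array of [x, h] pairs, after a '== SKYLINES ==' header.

== SKYLINES ==
[[32,20],[37,0]]
[[28,16],[32,20],[37,0]]
[[15,14],[21,0],[28,16],[32,20],[37,0]]
[[15,14],[21,0],[28,16],[32,20],[37,0],[47,20],[48,0]]
[[15,14],[21,0],[28,16],[32,20],[38,0],[47,20],[48,0]]
[[11,4],[12,0],[15,14],[21,0],[28,16],[32,20],[38,0],[47,20],[48,0]]
[[11,4],[12,0],[15,14],[28,16],[32,20],[38,0],[47,20],[48,0]]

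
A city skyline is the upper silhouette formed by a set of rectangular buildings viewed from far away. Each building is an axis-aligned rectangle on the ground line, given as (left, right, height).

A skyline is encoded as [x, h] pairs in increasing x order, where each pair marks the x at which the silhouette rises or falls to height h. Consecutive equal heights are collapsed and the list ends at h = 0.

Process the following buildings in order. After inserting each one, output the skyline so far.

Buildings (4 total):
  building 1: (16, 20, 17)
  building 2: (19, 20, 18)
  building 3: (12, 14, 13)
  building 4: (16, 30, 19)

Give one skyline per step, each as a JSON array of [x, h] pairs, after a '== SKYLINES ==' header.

== SKYLINES ==
[[16,17],[20,0]]
[[16,17],[19,18],[20,0]]
[[12,13],[14,0],[16,17],[19,18],[20,0]]
[[12,13],[14,0],[16,19],[30,0]]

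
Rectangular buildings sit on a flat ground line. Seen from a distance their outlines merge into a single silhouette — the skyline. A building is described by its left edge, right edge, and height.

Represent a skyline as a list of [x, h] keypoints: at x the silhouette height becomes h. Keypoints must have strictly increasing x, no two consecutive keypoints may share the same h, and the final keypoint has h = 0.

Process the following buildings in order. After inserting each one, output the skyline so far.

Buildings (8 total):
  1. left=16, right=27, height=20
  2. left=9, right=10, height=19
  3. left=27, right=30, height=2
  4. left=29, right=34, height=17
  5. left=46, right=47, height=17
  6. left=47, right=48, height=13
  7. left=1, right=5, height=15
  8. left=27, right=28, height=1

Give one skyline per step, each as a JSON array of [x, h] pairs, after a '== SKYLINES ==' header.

== SKYLINES ==
[[16,20],[27,0]]
[[9,19],[10,0],[16,20],[27,0]]
[[9,19],[10,0],[16,20],[27,2],[30,0]]
[[9,19],[10,0],[16,20],[27,2],[29,17],[34,0]]
[[9,19],[10,0],[16,20],[27,2],[29,17],[34,0],[46,17],[47,0]]
[[9,19],[10,0],[16,20],[27,2],[29,17],[34,0],[46,17],[47,13],[48,0]]
[[1,15],[5,0],[9,19],[10,0],[16,20],[27,2],[29,17],[34,0],[46,17],[47,13],[48,0]]
[[1,15],[5,0],[9,19],[10,0],[16,20],[27,2],[29,17],[34,0],[46,17],[47,13],[48,0]]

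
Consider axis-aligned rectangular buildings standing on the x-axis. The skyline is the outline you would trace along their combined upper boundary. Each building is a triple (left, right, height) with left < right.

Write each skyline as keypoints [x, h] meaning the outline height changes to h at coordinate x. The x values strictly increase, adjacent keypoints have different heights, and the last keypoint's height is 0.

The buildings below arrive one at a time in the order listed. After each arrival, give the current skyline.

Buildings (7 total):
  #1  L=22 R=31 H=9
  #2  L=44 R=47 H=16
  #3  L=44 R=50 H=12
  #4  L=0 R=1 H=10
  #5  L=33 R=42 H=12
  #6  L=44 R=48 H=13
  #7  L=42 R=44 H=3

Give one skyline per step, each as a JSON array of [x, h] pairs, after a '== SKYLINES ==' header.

== SKYLINES ==
[[22,9],[31,0]]
[[22,9],[31,0],[44,16],[47,0]]
[[22,9],[31,0],[44,16],[47,12],[50,0]]
[[0,10],[1,0],[22,9],[31,0],[44,16],[47,12],[50,0]]
[[0,10],[1,0],[22,9],[31,0],[33,12],[42,0],[44,16],[47,12],[50,0]]
[[0,10],[1,0],[22,9],[31,0],[33,12],[42,0],[44,16],[47,13],[48,12],[50,0]]
[[0,10],[1,0],[22,9],[31,0],[33,12],[42,3],[44,16],[47,13],[48,12],[50,0]]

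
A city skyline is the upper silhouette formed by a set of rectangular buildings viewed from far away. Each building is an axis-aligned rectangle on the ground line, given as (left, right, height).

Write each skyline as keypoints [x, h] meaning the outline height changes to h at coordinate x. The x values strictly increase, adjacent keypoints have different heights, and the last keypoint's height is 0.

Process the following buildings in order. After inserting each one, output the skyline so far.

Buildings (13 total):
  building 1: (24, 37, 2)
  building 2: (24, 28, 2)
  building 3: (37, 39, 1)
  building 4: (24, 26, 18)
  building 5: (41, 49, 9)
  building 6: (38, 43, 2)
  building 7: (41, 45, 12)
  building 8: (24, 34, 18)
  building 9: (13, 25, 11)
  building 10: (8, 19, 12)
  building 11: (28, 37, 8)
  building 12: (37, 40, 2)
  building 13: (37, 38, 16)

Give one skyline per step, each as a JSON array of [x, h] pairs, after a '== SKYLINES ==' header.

== SKYLINES ==
[[24,2],[37,0]]
[[24,2],[37,0]]
[[24,2],[37,1],[39,0]]
[[24,18],[26,2],[37,1],[39,0]]
[[24,18],[26,2],[37,1],[39,0],[41,9],[49,0]]
[[24,18],[26,2],[37,1],[38,2],[41,9],[49,0]]
[[24,18],[26,2],[37,1],[38,2],[41,12],[45,9],[49,0]]
[[24,18],[34,2],[37,1],[38,2],[41,12],[45,9],[49,0]]
[[13,11],[24,18],[34,2],[37,1],[38,2],[41,12],[45,9],[49,0]]
[[8,12],[19,11],[24,18],[34,2],[37,1],[38,2],[41,12],[45,9],[49,0]]
[[8,12],[19,11],[24,18],[34,8],[37,1],[38,2],[41,12],[45,9],[49,0]]
[[8,12],[19,11],[24,18],[34,8],[37,2],[41,12],[45,9],[49,0]]
[[8,12],[19,11],[24,18],[34,8],[37,16],[38,2],[41,12],[45,9],[49,0]]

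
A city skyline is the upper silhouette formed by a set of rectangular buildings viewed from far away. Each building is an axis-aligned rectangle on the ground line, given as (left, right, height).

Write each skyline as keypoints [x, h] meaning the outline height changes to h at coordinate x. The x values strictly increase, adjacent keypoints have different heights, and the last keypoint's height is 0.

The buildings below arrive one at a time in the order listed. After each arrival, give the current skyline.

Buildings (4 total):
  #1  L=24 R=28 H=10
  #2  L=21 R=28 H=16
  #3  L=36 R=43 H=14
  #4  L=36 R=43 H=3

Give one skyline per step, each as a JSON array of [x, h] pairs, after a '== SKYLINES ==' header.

== SKYLINES ==
[[24,10],[28,0]]
[[21,16],[28,0]]
[[21,16],[28,0],[36,14],[43,0]]
[[21,16],[28,0],[36,14],[43,0]]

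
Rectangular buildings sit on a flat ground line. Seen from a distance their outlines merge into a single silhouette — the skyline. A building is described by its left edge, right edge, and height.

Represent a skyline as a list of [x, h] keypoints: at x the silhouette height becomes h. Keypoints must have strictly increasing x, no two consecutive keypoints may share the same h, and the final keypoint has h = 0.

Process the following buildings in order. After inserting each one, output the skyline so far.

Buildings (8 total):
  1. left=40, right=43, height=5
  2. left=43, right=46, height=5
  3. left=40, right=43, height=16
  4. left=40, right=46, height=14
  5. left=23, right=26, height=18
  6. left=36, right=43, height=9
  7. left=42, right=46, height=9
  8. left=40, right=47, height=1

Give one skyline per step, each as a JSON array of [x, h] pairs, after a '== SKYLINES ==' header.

== SKYLINES ==
[[40,5],[43,0]]
[[40,5],[46,0]]
[[40,16],[43,5],[46,0]]
[[40,16],[43,14],[46,0]]
[[23,18],[26,0],[40,16],[43,14],[46,0]]
[[23,18],[26,0],[36,9],[40,16],[43,14],[46,0]]
[[23,18],[26,0],[36,9],[40,16],[43,14],[46,0]]
[[23,18],[26,0],[36,9],[40,16],[43,14],[46,1],[47,0]]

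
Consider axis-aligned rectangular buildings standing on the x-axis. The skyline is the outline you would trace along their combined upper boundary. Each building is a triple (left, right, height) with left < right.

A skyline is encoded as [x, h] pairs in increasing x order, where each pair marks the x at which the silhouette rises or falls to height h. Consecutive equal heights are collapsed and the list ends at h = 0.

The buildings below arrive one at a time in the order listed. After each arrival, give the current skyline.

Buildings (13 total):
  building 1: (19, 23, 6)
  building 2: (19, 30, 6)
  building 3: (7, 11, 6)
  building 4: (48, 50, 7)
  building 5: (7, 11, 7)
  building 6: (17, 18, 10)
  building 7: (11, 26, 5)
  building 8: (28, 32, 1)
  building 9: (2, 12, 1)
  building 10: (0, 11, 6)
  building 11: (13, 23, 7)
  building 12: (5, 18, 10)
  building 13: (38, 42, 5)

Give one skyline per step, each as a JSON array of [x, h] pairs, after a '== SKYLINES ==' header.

== SKYLINES ==
[[19,6],[23,0]]
[[19,6],[30,0]]
[[7,6],[11,0],[19,6],[30,0]]
[[7,6],[11,0],[19,6],[30,0],[48,7],[50,0]]
[[7,7],[11,0],[19,6],[30,0],[48,7],[50,0]]
[[7,7],[11,0],[17,10],[18,0],[19,6],[30,0],[48,7],[50,0]]
[[7,7],[11,5],[17,10],[18,5],[19,6],[30,0],[48,7],[50,0]]
[[7,7],[11,5],[17,10],[18,5],[19,6],[30,1],[32,0],[48,7],[50,0]]
[[2,1],[7,7],[11,5],[17,10],[18,5],[19,6],[30,1],[32,0],[48,7],[50,0]]
[[0,6],[7,7],[11,5],[17,10],[18,5],[19,6],[30,1],[32,0],[48,7],[50,0]]
[[0,6],[7,7],[11,5],[13,7],[17,10],[18,7],[23,6],[30,1],[32,0],[48,7],[50,0]]
[[0,6],[5,10],[18,7],[23,6],[30,1],[32,0],[48,7],[50,0]]
[[0,6],[5,10],[18,7],[23,6],[30,1],[32,0],[38,5],[42,0],[48,7],[50,0]]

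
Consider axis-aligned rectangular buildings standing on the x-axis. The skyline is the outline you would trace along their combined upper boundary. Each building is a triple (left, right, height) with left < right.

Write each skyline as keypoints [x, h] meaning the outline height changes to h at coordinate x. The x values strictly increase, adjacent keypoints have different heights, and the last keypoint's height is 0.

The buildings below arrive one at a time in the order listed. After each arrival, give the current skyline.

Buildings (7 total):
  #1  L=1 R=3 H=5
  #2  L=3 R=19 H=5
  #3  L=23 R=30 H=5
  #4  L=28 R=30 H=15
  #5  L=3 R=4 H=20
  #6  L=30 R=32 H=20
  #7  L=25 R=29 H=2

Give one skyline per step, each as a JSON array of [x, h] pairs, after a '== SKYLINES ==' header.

== SKYLINES ==
[[1,5],[3,0]]
[[1,5],[19,0]]
[[1,5],[19,0],[23,5],[30,0]]
[[1,5],[19,0],[23,5],[28,15],[30,0]]
[[1,5],[3,20],[4,5],[19,0],[23,5],[28,15],[30,0]]
[[1,5],[3,20],[4,5],[19,0],[23,5],[28,15],[30,20],[32,0]]
[[1,5],[3,20],[4,5],[19,0],[23,5],[28,15],[30,20],[32,0]]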